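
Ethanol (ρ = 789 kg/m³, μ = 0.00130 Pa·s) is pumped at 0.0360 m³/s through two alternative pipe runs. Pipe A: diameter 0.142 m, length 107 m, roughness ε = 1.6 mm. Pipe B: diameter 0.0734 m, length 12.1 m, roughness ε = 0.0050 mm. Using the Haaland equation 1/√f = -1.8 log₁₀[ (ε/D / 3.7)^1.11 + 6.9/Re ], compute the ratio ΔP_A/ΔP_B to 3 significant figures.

Pipe A: V = Q/A = 0.036/0.01584 = 2.273 m/s; Re = 1.959e+05; ε/D = 0.0113; Haaland → f = 0.03983; ΔP_A = f(L/D)(ρV²/2) = 6.118e+04 Pa.
Pipe B: V = Q/A = 0.036/0.004231 = 8.508 m/s; Re = 3.79e+05; ε/D = 6.81e-05; Haaland → f = 0.01443; ΔP_B = f(L/D)(ρV²/2) = 6.794e+04 Pa.
ΔP_A/ΔP_B = 6.118e+04/6.794e+04 = 0.900.

ΔP_A/ΔP_B ≈ 0.900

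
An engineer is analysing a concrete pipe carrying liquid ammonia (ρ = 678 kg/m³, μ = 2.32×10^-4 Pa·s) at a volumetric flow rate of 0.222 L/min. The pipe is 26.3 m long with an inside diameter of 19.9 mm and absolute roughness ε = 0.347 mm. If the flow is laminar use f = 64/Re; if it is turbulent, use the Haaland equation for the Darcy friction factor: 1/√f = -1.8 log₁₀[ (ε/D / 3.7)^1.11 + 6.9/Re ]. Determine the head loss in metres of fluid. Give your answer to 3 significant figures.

h_f ≈ 8.82×10^-4 m

Q = 0.222 L/min = 0.222/60000 = 3.7e-06 m³/s.
Cross-sectional area A = πD²/4 = π(0.0199)²/4 = 0.000311 m²; mean velocity V = Q/A = 3.7e-06/0.000311 = 0.0119 m/s.
Reynolds number Re = ρVD/μ = 678 · 0.0119 · 0.0199 / 0.000232 = 691.8.
Re < 2300 → laminar flow, so f = 64/Re = 64/691.8 = 0.09251 (the turbulent correlation is not needed).
Darcy-Weisbach: ΔP = f(L/D)(ρV²/2) = 0.09251·(26.3/0.0199)·(678·0.0119²/2) = 0.09251·1322·0.04797 = 5.865 Pa.
Head loss h_f = ΔP/(ρg) = 5.865/(678·9.81) = 8.82×10^-4 m.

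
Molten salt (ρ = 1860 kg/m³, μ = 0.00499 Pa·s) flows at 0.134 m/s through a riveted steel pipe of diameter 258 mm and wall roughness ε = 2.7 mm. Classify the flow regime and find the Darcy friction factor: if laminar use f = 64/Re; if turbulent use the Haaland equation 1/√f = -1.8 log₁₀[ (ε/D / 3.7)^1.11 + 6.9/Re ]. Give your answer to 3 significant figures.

Re = ρVD/μ = 1860·0.134·0.258/0.00499 = 1.289e+04.
Re > 4000 → turbulent. ε/D = 0.0027/0.258 = 0.0105; Haaland: 1/√f = -1.8 log₁₀[0.00148 + 0.000535] = 4.851, so f = 0.0425.

f ≈ 0.0425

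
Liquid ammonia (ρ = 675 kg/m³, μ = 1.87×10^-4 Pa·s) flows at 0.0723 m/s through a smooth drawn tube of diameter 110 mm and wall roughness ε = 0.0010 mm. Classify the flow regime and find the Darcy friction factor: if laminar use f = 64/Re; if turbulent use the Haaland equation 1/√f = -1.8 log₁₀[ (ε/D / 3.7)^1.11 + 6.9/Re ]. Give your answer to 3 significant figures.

Re = ρVD/μ = 675·0.0723·0.11/0.000187 = 2.871e+04.
Re > 4000 → turbulent. ε/D = 1e-06/0.11 = 9.09e-06; Haaland: 1/√f = -1.8 log₁₀[5.93e-07 + 0.00024] = 6.513, so f = 0.02358.

f ≈ 0.0236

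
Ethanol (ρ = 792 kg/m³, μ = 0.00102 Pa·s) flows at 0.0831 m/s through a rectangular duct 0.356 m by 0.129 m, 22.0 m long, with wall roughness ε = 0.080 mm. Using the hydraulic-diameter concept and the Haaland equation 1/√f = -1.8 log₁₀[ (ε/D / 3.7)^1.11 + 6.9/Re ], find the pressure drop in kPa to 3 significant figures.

ΔP ≈ 0.00947 kPa

Hydraulic diameter D_h = 4A/P = 4·(0.356·0.129)/(2·(0.356+0.129)) = 0.1837/0.97 = 0.1894 m.
Re = ρVD_h/μ = 792·0.0831·0.1894/0.00102 = 1.222e+04.
ε/D_h = 8e-05/0.1894 = 0.000422; Haaland gives 1/√f = -1.8 log₁₀[4.21e-05+0.000565] = 5.791, so f = 0.02982.
ΔP = f(L/D_h)(ρV²/2) = 0.02982·22/0.1894·2.735 = 9.474 Pa.
ΔP = 0.00947 kPa.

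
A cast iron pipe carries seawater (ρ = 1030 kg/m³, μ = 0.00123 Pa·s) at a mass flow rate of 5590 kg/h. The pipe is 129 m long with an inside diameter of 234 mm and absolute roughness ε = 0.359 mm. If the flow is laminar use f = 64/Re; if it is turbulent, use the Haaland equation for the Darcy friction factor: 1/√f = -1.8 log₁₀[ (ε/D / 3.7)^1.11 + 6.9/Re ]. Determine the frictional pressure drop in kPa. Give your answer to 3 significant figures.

ΔP ≈ 0.0126 kPa

ṁ = 5590 kg/h = 5590/3600 = 1.553 kg/s.
A = πD²/4 = π(0.234)²/4 = 0.04301 m²; mean velocity V = ṁ/(ρA) = 1.553/(1030 · 0.04301) = 0.03506 m/s.
Reynolds number Re = ρVD/μ = 1030 · 0.03506 · 0.234 / 0.00123 = 6869.
Re > 4000 → turbulent. Relative roughness ε/D = 0.000359/0.234 = 0.00153. Haaland: 1/√f = -1.8 log₁₀[(0.00153/3.7)^1.11 + 6.9/6869] = -1.8 log₁₀[0.000176 + 0.001] = 5.27, so f = 0.036.
Darcy-Weisbach: ΔP = f(L/D)(ρV²/2) = 0.036·(129/0.234)·(1030·0.03506²/2) = 0.036·551.3·0.6329 = 12.56 Pa.
ΔP = 12.56 Pa = 0.0126 kPa.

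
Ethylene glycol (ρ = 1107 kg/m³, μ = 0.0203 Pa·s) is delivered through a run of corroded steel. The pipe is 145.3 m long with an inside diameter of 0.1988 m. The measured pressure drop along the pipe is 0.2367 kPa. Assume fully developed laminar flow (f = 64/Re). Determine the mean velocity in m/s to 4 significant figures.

For laminar flow, f = 64/Re with Re = ρVD/μ, so Darcy-Weisbach reduces to ΔP = 32μLV/D². Solving for V: V = ΔP·D²/(32μL) = 236.7·(0.1988)²/(32·0.0203·145.3) = 0.09911 m/s.
Check: Re = ρVD/μ = 1107·0.09911·0.1988/0.0203 = 1074 < 2300, so the laminar assumption holds.

V ≈ 0.09911 m/s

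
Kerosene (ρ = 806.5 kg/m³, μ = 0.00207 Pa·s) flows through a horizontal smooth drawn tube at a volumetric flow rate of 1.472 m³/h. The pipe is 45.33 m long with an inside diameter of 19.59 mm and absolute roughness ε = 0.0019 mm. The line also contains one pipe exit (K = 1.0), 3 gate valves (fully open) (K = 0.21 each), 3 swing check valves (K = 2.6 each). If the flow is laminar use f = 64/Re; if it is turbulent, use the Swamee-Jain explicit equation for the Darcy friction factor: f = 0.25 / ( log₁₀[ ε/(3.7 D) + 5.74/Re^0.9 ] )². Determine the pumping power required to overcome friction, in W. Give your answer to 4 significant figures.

Q = 1.472 m³/h = 1.472/3600 = 0.0004089 m³/s.
Cross-sectional area A = πD²/4 = π(0.01959)²/4 = 0.0003014 m²; mean velocity V = Q/A = 0.0004089/0.0003014 = 1.357 m/s.
Reynolds number Re = ρVD/μ = 806.5 · 1.357 · 0.01959 / 0.00207 = 1.035e+04.
Re > 4000 → turbulent. Relative roughness ε/D = 1.9e-06/0.01959 = 9.7e-05. Swamee-Jain: f = 0.25/(log₁₀[9.7e-05/3.7 + 5.74/1.035e+04^0.9])² = 0.25/(log₁₀[2.62e-05 + 0.0014])² = 0.25/(-2.847)² = 0.03085.
Total minor-loss coefficient ΣK = 1·1 + 3·0.21 + 3·2.6 = 9.43.
ΔP = [f·L/D + ΣK]·(ρV²/2) = [0.03085·45.33/0.01959 + 9.43]·(806.5·1.357²/2) = [71.39 + 9.43]·742.1 = 5.998e+04 Pa.
Pumping power P = QΔP = 0.0004089·5.998e+04 = 24.524 W = 24.52 W.

P ≈ 24.52 W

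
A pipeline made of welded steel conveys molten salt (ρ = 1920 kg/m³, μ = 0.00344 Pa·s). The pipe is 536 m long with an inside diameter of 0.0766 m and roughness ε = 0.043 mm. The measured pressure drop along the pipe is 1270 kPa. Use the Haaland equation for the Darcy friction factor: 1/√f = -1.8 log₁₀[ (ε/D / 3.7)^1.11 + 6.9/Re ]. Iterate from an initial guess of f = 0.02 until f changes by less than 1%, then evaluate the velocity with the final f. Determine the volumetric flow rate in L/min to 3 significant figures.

Rearranging Darcy-Weisbach: V = √(2·ΔP·D/(f·L·ρ)). With ε/D = 4.3e-05/0.0766 = 0.000561, iterate starting from f = 0.02:
  f = 0.02 → V = √(2·1.27e+06·0.0766/(0.02·536·1920)) = 3.075 m/s; Re = ρVD/μ = 1.314e+05; f → 0.0197
  f = 0.0197 → V = 3.098 m/s; Re = 1.324e+05; f → 0.01969
Converged (Δf/f < 1%). With the final f = 0.01969: V = √(2·1.27e+06·0.0766/(0.01969·536·1920)) = 3.099 m/s.
Q = V·A = 3.099·(π/4·0.0766²) = 0.01428 m³/s = 857 L/min.

Q ≈ 857 L/min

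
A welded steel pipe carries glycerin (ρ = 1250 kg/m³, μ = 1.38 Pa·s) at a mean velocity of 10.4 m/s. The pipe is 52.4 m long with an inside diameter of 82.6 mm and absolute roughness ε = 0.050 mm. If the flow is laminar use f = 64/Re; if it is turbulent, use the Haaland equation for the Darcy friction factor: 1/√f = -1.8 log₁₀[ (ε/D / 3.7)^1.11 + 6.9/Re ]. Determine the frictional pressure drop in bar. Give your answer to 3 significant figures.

ΔP ≈ 35.3 bar

Reynolds number Re = ρVD/μ = 1250 · 10.4 · 0.0826 / 1.38 = 778.1.
Re < 2300 → laminar flow, so f = 64/Re = 64/778.1 = 0.08225 (the turbulent correlation is not needed).
Darcy-Weisbach: ΔP = f(L/D)(ρV²/2) = 0.08225·(52.4/0.0826)·(1250·10.4²/2) = 0.08225·634.4·6.76e+04 = 3.527e+06 Pa.
ΔP = 3.527e+06 Pa = 35.3 bar.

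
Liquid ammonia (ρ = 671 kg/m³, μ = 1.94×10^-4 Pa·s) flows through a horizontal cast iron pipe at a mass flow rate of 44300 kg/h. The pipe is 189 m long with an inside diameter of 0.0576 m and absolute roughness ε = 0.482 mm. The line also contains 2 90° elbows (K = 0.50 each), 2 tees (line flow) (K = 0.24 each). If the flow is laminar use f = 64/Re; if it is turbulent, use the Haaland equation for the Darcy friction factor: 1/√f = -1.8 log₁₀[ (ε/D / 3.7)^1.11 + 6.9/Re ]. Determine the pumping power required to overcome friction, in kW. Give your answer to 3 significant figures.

P ≈ 36.3 kW

ṁ = 44300 kg/h = 44300/3600 = 12.31 kg/s.
A = πD²/4 = π(0.0576)²/4 = 0.002606 m²; mean velocity V = ṁ/(ρA) = 12.31/(671 · 0.002606) = 7.038 m/s.
Reynolds number Re = ρVD/μ = 671 · 7.038 · 0.0576 / 0.000194 = 1.402e+06.
Re > 4000 → turbulent. Relative roughness ε/D = 0.000482/0.0576 = 0.00837. Haaland: 1/√f = -1.8 log₁₀[(0.00837/3.7)^1.11 + 6.9/1.402e+06] = -1.8 log₁₀[0.00116 + 4.92e-06] = 5.283, so f = 0.03584.
Total minor-loss coefficient ΣK = 2·0.5 + 2·0.24 = 1.48.
ΔP = [f·L/D + ΣK]·(ρV²/2) = [0.03584·189/0.0576 + 1.48]·(671·7.038²/2) = [117.6 + 1.48]·1.662e+04 = 1.979e+06 Pa.
Q = ṁ/ρ = 12.31/671 = 0.01834 m³/s.
Pumping power P = QΔP = 0.01834·1.979e+06 = 36290 W = 36.3 kW.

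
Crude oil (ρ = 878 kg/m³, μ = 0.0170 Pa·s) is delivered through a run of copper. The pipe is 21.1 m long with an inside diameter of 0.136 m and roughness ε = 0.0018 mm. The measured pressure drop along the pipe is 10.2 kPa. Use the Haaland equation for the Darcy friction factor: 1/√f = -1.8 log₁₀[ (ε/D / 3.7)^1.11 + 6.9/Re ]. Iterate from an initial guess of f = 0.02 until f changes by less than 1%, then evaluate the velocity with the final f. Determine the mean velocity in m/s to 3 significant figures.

Rearranging Darcy-Weisbach: V = √(2·ΔP·D/(f·L·ρ)). With ε/D = 1.8e-06/0.136 = 1.32e-05, iterate starting from f = 0.02:
  f = 0.02 → V = √(2·1.02e+04·0.136/(0.02·21.1·878)) = 2.736 m/s; Re = ρVD/μ = 1.922e+04; f → 0.02602
  f = 0.02602 → V = 2.399 m/s; Re = 1.685e+04; f → 0.02691
  f = 0.02691 → V = 2.359 m/s; Re = 1.657e+04; f → 0.02702
Converged (Δf/f < 1%). With the final f = 0.02702: V = √(2·1.02e+04·0.136/(0.02702·21.1·878)) = 2.354 m/s.

V ≈ 2.35 m/s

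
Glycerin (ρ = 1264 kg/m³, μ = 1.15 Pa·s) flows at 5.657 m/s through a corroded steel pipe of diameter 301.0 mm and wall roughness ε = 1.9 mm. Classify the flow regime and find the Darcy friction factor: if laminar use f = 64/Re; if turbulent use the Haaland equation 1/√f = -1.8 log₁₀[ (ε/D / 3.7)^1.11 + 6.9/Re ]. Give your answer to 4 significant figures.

Re = ρVD/μ = 1264·5.657·0.301/1.15 = 1872.
Re < 2300 → laminar, so f = 64/Re = 0.0342 (roughness is irrelevant in laminar flow).

f ≈ 0.03420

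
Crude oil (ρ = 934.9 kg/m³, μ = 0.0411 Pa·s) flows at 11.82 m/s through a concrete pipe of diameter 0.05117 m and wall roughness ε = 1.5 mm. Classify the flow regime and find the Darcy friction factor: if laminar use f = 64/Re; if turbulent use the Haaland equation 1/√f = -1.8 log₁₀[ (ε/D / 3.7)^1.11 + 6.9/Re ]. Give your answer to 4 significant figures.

f ≈ 0.05897

Re = ρVD/μ = 934.9·11.82·0.05117/0.0411 = 1.376e+04.
Re > 4000 → turbulent. ε/D = 0.0015/0.05117 = 0.0293; Haaland: 1/√f = -1.8 log₁₀[0.00465 + 0.000502] = 4.118, so f = 0.05897.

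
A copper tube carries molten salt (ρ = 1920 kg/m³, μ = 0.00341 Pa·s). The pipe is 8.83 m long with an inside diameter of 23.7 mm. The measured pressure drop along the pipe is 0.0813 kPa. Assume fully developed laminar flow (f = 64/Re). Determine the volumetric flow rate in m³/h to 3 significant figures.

For laminar flow, f = 64/Re with Re = ρVD/μ, so Darcy-Weisbach reduces to ΔP = 32μLV/D². Solving for V: V = ΔP·D²/(32μL) = 81.3·(0.0237)²/(32·0.00341·8.83) = 0.04739 m/s.
Check: Re = ρVD/μ = 1920·0.04739·0.0237/0.00341 = 632.4 < 2300, so the laminar assumption holds.
Q = V·A = 0.04739·(π/4·0.0237²) = 2.091e-05 m³/s = 0.0753 m³/h.

Q ≈ 0.0753 m³/h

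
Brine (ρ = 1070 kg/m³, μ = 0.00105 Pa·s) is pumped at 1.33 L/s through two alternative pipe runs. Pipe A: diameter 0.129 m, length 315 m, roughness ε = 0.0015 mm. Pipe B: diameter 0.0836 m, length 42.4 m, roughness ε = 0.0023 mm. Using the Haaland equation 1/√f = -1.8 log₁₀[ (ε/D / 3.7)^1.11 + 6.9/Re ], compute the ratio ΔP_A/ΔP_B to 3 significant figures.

ΔP_A/ΔP_B ≈ 0.948

Pipe A: V = Q/A = 0.00133/0.01307 = 0.1018 m/s; Re = 1.338e+04; ε/D = 1.16e-05; Haaland → f = 0.02857; ΔP_A = f(L/D)(ρV²/2) = 386.5 Pa.
Pipe B: V = Q/A = 0.00133/0.005489 = 0.2423 m/s; Re = 2.064e+04; ε/D = 2.75e-05; Haaland → f = 0.02558; ΔP_B = f(L/D)(ρV²/2) = 407.6 Pa.
ΔP_A/ΔP_B = 386.5/407.6 = 0.948.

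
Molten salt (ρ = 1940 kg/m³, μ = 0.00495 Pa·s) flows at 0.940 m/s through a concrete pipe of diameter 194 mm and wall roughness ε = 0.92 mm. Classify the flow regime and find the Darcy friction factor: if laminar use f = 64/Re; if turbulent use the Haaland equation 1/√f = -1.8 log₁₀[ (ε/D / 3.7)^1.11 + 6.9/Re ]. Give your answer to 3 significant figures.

Re = ρVD/μ = 1940·0.94·0.194/0.00495 = 7.147e+04.
Re > 4000 → turbulent. ε/D = 0.00092/0.194 = 0.00474; Haaland: 1/√f = -1.8 log₁₀[0.000616 + 9.65e-05] = 5.665, so f = 0.03116.

f ≈ 0.0312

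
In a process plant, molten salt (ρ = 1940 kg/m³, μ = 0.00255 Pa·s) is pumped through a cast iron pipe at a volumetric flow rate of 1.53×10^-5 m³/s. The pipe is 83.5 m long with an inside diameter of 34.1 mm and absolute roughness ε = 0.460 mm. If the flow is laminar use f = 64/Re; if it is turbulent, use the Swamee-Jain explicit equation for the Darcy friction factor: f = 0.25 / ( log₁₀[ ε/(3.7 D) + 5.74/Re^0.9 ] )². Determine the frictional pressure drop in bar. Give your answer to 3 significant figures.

ΔP ≈ 9.82×10^-4 bar

Cross-sectional area A = πD²/4 = π(0.0341)²/4 = 0.0009133 m²; mean velocity V = Q/A = 1.53e-05/0.0009133 = 0.01675 m/s.
Reynolds number Re = ρVD/μ = 1940 · 0.01675 · 0.0341 / 0.00255 = 434.6.
Re < 2300 → laminar flow, so f = 64/Re = 64/434.6 = 0.1473 (the turbulent correlation is not needed).
Darcy-Weisbach: ΔP = f(L/D)(ρV²/2) = 0.1473·(83.5/0.0341)·(1940·0.01675²/2) = 0.1473·2449·0.2722 = 98.17 Pa.
ΔP = 98.17 Pa = 9.82×10^-4 bar.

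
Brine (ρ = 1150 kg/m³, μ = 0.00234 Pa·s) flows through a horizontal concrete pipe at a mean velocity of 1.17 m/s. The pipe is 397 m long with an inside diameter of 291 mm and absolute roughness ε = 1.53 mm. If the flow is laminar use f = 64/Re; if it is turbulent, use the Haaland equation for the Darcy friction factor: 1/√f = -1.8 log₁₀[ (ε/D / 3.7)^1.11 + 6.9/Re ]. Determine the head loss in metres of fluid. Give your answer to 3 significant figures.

h_f ≈ 2.99 m

Reynolds number Re = ρVD/μ = 1150 · 1.17 · 0.291 / 0.00234 = 1.673e+05.
Re > 4000 → turbulent. Relative roughness ε/D = 0.00153/0.291 = 0.00526. Haaland: 1/√f = -1.8 log₁₀[(0.00526/3.7)^1.11 + 6.9/1.673e+05] = -1.8 log₁₀[0.000691 + 4.12e-05] = 5.644, so f = 0.03139.
Darcy-Weisbach: ΔP = f(L/D)(ρV²/2) = 0.03139·(397/0.291)·(1150·1.17²/2) = 0.03139·1364·787.1 = 3.371e+04 Pa.
Head loss h_f = ΔP/(ρg) = 3.371e+04/(1150·9.81) = 2.99 m.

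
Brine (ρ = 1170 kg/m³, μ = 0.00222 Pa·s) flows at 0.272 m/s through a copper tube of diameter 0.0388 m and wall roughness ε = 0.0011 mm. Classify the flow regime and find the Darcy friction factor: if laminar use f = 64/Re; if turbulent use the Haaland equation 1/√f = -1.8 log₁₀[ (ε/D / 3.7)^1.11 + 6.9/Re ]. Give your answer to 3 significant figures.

Re = ρVD/μ = 1170·0.272·0.0388/0.00222 = 5562.
Re > 4000 → turbulent. ε/D = 1.1e-06/0.0388 = 2.84e-05; Haaland: 1/√f = -1.8 log₁₀[2.1e-06 + 0.00124] = 5.23, so f = 0.03656.

f ≈ 0.0366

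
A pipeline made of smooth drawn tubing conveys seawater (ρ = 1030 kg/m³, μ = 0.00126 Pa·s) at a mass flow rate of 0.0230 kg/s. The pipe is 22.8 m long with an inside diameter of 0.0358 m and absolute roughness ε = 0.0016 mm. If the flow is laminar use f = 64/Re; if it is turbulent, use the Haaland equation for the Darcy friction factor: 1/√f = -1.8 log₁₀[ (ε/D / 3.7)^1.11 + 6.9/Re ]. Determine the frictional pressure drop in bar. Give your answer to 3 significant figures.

A = πD²/4 = π(0.0358)²/4 = 0.001007 m²; mean velocity V = ṁ/(ρA) = 0.023/(1030 · 0.001007) = 0.02218 m/s.
Reynolds number Re = ρVD/μ = 1030 · 0.02218 · 0.0358 / 0.00126 = 649.2.
Re < 2300 → laminar flow, so f = 64/Re = 64/649.2 = 0.09858 (the turbulent correlation is not needed).
Darcy-Weisbach: ΔP = f(L/D)(ρV²/2) = 0.09858·(22.8/0.0358)·(1030·0.02218²/2) = 0.09858·636.9·0.2534 = 15.91 Pa.
ΔP = 15.91 Pa = 1.59×10^-4 bar.

ΔP ≈ 1.59×10^-4 bar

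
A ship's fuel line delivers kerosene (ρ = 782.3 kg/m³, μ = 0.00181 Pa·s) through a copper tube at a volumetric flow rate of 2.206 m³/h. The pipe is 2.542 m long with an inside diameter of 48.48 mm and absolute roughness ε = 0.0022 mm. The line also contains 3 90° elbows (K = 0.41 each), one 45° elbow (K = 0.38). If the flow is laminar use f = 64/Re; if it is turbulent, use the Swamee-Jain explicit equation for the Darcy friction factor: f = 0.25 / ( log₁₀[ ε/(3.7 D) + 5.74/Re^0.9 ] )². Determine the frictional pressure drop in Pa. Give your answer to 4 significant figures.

Q = 2.206 m³/h = 2.206/3600 = 0.0006128 m³/s.
Cross-sectional area A = πD²/4 = π(0.04848)²/4 = 0.001846 m²; mean velocity V = Q/A = 0.0006128/0.001846 = 0.332 m/s.
Reynolds number Re = ρVD/μ = 782.3 · 0.332 · 0.04848 / 0.00181 = 6956.
Re > 4000 → turbulent. Relative roughness ε/D = 2.2e-06/0.04848 = 4.54e-05. Swamee-Jain: f = 0.25/(log₁₀[4.54e-05/3.7 + 5.74/6956^0.9])² = 0.25/(log₁₀[1.23e-05 + 0.002])² = 0.25/(-2.697)² = 0.03438.
Total minor-loss coefficient ΣK = 3·0.41 + 1·0.38 = 1.61.
ΔP = [f·L/D + ΣK]·(ρV²/2) = [0.03438·2.542/0.04848 + 1.61]·(782.3·0.332²/2) = [1.803 + 1.61]·43.1 = 147.1 Pa.

ΔP ≈ 147.1 Pa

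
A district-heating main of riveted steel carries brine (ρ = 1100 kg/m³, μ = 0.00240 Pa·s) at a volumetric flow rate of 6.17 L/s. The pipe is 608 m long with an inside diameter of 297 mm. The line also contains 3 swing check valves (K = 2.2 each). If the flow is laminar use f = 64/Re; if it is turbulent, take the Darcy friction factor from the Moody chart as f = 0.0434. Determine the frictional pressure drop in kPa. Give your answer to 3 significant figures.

Q = 6.17 L/s = 6.17/1000 = 0.00617 m³/s.
Cross-sectional area A = πD²/4 = π(0.297)²/4 = 0.06928 m²; mean velocity V = Q/A = 0.00617/0.06928 = 0.08906 m/s.
Reynolds number Re = ρVD/μ = 1100 · 0.08906 · 0.297 / 0.0024 = 1.212e+04.
Re > 4000 → turbulent; use the Moody-chart value f = 0.0434.
Total minor-loss coefficient ΣK = 3·2.2 = 6.6.
ΔP = [f·L/D + ΣK]·(ρV²/2) = [0.0434·608/0.297 + 6.6]·(1100·0.08906²/2) = [88.85 + 6.6]·4.362 = 416.4 Pa.
ΔP = 416.4 Pa = 0.416 kPa.

ΔP ≈ 0.416 kPa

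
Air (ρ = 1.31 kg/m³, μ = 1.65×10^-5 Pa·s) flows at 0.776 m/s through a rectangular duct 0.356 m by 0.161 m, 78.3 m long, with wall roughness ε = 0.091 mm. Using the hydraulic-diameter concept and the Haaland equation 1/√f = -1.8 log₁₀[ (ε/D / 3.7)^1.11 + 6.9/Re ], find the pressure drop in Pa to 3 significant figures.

ΔP ≈ 4.04 Pa

Hydraulic diameter D_h = 4A/P = 4·(0.356·0.161)/(2·(0.356+0.161)) = 0.2293/1.034 = 0.2217 m.
Re = ρVD_h/μ = 1.31·0.776·0.2217/1.65e-05 = 1.366e+04.
ε/D_h = 9.1e-05/0.2217 = 0.00041; Haaland gives 1/√f = -1.8 log₁₀[4.07e-05+0.000505] = 5.873, so f = 0.02899.
ΔP = f(L/D_h)(ρV²/2) = 0.02899·78.3/0.2217·0.3944 = 4.038 Pa.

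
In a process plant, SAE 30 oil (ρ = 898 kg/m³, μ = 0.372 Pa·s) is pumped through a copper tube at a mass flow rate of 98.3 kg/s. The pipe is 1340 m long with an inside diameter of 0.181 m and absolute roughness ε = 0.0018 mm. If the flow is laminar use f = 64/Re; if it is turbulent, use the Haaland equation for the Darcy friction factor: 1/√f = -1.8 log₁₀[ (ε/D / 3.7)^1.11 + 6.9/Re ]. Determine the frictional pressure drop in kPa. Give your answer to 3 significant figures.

ΔP ≈ 2070 kPa

A = πD²/4 = π(0.181)²/4 = 0.02573 m²; mean velocity V = ṁ/(ρA) = 98.3/(898 · 0.02573) = 4.254 m/s.
Reynolds number Re = ρVD/μ = 898 · 4.254 · 0.181 / 0.372 = 1859.
Re < 2300 → laminar flow, so f = 64/Re = 64/1859 = 0.03443 (the turbulent correlation is not needed).
Darcy-Weisbach: ΔP = f(L/D)(ρV²/2) = 0.03443·(1340/0.181)·(898·4.254²/2) = 0.03443·7403·8127 = 2.071e+06 Pa.
ΔP = 2.071e+06 Pa = 2070 kPa.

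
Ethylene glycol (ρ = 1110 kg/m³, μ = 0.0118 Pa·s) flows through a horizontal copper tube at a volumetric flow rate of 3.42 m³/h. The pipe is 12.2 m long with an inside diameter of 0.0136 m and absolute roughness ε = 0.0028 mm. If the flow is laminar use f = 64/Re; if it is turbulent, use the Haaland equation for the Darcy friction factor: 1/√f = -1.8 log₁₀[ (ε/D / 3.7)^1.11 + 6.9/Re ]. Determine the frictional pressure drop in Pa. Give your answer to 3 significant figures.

Q = 3.42 m³/h = 3.42/3600 = 0.00095 m³/s.
Cross-sectional area A = πD²/4 = π(0.0136)²/4 = 0.0001453 m²; mean velocity V = Q/A = 0.00095/0.0001453 = 6.54 m/s.
Reynolds number Re = ρVD/μ = 1110 · 6.54 · 0.0136 / 0.0118 = 8366.
Re > 4000 → turbulent. Relative roughness ε/D = 2.8e-06/0.0136 = 0.000206. Haaland: 1/√f = -1.8 log₁₀[(0.000206/3.7)^1.11 + 6.9/8366] = -1.8 log₁₀[1.89e-05 + 0.000825] = 5.533, so f = 0.03267.
Darcy-Weisbach: ΔP = f(L/D)(ρV²/2) = 0.03267·(12.2/0.0136)·(1110·6.54²/2) = 0.03267·897.1·2.374e+04 = 6.955e+05 Pa.

ΔP ≈ 696000 Pa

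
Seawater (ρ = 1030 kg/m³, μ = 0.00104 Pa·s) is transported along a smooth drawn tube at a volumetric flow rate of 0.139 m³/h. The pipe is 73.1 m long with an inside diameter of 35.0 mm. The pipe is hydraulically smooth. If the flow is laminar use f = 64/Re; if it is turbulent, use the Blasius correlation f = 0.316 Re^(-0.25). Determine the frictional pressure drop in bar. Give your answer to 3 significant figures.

Q = 0.139 m³/h = 0.139/3600 = 3.861e-05 m³/s.
Cross-sectional area A = πD²/4 = π(0.035)²/4 = 0.0009621 m²; mean velocity V = Q/A = 3.861e-05/0.0009621 = 0.04013 m/s.
Reynolds number Re = ρVD/μ = 1030 · 0.04013 · 0.035 / 0.00104 = 1391.
Re < 2300 → laminar flow, so f = 64/Re = 64/1391 = 0.04601 (the turbulent correlation is not needed).
Darcy-Weisbach: ΔP = f(L/D)(ρV²/2) = 0.04601·(73.1/0.035)·(1030·0.04013²/2) = 0.04601·2089·0.8294 = 79.7 Pa.
ΔP = 79.7 Pa = 7.97×10^-4 bar.

ΔP ≈ 7.97×10^-4 bar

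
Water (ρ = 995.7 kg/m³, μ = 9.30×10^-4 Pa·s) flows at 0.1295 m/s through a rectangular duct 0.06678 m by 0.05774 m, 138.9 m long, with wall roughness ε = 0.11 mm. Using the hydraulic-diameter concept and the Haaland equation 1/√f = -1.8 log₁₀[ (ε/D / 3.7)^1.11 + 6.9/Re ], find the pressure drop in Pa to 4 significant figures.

ΔP ≈ 644.1 Pa

Hydraulic diameter D_h = 4A/P = 4·(0.06678·0.05774)/(2·(0.06678+0.05774)) = 0.01542/0.249 = 0.06193 m.
Re = ρVD_h/μ = 995.7·0.1295·0.06193/0.00093 = 8587.
ε/D_h = 0.00011/0.06193 = 0.00178; Haaland gives 1/√f = -1.8 log₁₀[0.000207+0.000804] = 5.392, so f = 0.0344.
ΔP = f(L/D_h)(ρV²/2) = 0.0344·138.9/0.06193·8.349 = 644.1 Pa.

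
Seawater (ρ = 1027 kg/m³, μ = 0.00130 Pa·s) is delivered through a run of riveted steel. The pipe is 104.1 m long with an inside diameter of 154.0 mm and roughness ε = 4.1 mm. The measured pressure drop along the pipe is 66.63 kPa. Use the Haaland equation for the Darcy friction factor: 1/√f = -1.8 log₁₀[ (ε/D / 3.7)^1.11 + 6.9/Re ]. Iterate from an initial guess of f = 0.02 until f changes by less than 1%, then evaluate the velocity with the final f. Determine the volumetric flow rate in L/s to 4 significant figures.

Rearranging Darcy-Weisbach: V = √(2·ΔP·D/(f·L·ρ)). With ε/D = 0.0041/0.154 = 0.0266, iterate starting from f = 0.02:
  f = 0.02 → V = √(2·6.663e+04·0.154/(0.02·104.1·1027)) = 3.098 m/s; Re = ρVD/μ = 3.769e+05; f → 0.05464
  f = 0.05464 → V = 1.874 m/s; Re = 2.28e+05; f → 0.05469
Converged (Δf/f < 1%). With the final f = 0.05469: V = √(2·6.663e+04·0.154/(0.05469·104.1·1027)) = 1.873 m/s.
Q = V·A = 1.873·(π/4·0.154²) = 0.0349 m³/s = 34.90 L/s.

Q ≈ 34.90 L/s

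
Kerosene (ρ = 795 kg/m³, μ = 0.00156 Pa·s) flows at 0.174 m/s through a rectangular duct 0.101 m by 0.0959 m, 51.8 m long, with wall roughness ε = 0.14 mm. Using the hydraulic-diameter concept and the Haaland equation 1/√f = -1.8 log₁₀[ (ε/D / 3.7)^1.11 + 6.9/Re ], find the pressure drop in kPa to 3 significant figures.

Hydraulic diameter D_h = 4A/P = 4·(0.101·0.0959)/(2·(0.101+0.0959)) = 0.03874/0.3938 = 0.09838 m.
Re = ρVD_h/μ = 795·0.174·0.09838/0.00156 = 8724.
ε/D_h = 0.00014/0.09838 = 0.00142; Haaland gives 1/√f = -1.8 log₁₀[0.000162+0.000791] = 5.438, so f = 0.03382.
ΔP = f(L/D_h)(ρV²/2) = 0.03382·51.8/0.09838·12.03 = 214.3 Pa.
ΔP = 0.214 kPa.

ΔP ≈ 0.214 kPa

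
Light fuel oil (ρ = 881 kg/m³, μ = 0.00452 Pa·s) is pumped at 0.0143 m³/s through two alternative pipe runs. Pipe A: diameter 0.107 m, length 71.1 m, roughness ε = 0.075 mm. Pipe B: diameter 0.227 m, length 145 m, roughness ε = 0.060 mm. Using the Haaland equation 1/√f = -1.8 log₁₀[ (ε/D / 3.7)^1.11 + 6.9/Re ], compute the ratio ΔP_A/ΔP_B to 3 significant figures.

ΔP_A/ΔP_B ≈ 18.6

Pipe A: V = Q/A = 0.0143/0.008992 = 1.59 m/s; Re = 3.317e+04; ε/D = 0.000701; Haaland → f = 0.02449; ΔP_A = f(L/D)(ρV²/2) = 1.813e+04 Pa.
Pipe B: V = Q/A = 0.0143/0.04047 = 0.3533 m/s; Re = 1.563e+04; ε/D = 0.000264; Haaland → f = 0.02781; ΔP_B = f(L/D)(ρV²/2) = 977 Pa.
ΔP_A/ΔP_B = 1.813e+04/977 = 18.6.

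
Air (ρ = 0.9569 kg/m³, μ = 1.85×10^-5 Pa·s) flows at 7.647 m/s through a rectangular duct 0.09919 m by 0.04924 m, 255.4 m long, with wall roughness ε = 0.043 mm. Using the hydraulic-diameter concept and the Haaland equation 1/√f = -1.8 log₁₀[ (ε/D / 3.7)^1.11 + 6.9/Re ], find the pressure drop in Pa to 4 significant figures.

Hydraulic diameter D_h = 4A/P = 4·(0.09919·0.04924)/(2·(0.09919+0.04924)) = 0.01954/0.2969 = 0.06581 m.
Re = ρVD_h/μ = 0.9569·7.647·0.06581/1.85e-05 = 2.603e+04.
ε/D_h = 4.3e-05/0.06581 = 0.000653; Haaland gives 1/√f = -1.8 log₁₀[6.83e-05+0.000265] = 6.259, so f = 0.02553.
ΔP = f(L/D_h)(ρV²/2) = 0.02553·255.4/0.06581·27.98 = 2772 Pa.

ΔP ≈ 2772 Pa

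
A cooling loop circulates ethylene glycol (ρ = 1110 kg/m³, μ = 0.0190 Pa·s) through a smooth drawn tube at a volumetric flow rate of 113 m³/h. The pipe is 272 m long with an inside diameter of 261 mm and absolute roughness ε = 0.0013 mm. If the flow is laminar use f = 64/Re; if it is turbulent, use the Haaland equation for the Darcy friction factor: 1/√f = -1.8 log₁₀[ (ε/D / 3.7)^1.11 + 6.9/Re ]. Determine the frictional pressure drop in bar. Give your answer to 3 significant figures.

Q = 113 m³/h = 113/3600 = 0.03139 m³/s.
Cross-sectional area A = πD²/4 = π(0.261)²/4 = 0.0535 m²; mean velocity V = Q/A = 0.03139/0.0535 = 0.5867 m/s.
Reynolds number Re = ρVD/μ = 1110 · 0.5867 · 0.261 / 0.019 = 8946.
Re > 4000 → turbulent. Relative roughness ε/D = 1.3e-06/0.261 = 4.98e-06. Haaland: 1/√f = -1.8 log₁₀[(4.98e-06/3.7)^1.11 + 6.9/8946] = -1.8 log₁₀[3.04e-07 + 0.000771] = 5.603, so f = 0.03186.
Darcy-Weisbach: ΔP = f(L/D)(ρV²/2) = 0.03186·(272/0.261)·(1110·0.5867²/2) = 0.03186·1042·191 = 6342 Pa.
ΔP = 6342 Pa = 0.0634 bar.

ΔP ≈ 0.0634 bar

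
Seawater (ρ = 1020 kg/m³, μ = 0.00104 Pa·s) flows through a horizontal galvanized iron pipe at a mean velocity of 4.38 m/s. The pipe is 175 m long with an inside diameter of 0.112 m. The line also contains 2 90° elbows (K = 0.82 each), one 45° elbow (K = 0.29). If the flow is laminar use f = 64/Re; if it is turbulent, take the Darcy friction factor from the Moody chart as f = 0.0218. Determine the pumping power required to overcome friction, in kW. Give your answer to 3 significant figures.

Reynolds number Re = ρVD/μ = 1020 · 4.38 · 0.112 / 0.00104 = 4.811e+05.
Re > 4000 → turbulent; use the Moody-chart value f = 0.0218.
Total minor-loss coefficient ΣK = 2·0.82 + 1·0.29 = 1.93.
ΔP = [f·L/D + ΣK]·(ρV²/2) = [0.0218·175/0.112 + 1.93]·(1020·4.38²/2) = [34.06 + 1.93]·9784 = 3.522e+05 Pa.
Q = V·A = 4.38·0.009852 = 0.04315 m³/s.
Pumping power P = QΔP = 0.04315·3.522e+05 = 15200 W = 15.2 kW.

P ≈ 15.2 kW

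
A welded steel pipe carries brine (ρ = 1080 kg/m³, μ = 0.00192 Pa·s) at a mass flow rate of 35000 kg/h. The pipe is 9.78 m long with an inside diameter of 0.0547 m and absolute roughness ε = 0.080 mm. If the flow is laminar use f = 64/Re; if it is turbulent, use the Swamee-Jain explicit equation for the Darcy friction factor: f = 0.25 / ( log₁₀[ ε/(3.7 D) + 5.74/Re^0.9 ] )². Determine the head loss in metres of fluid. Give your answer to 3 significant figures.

ṁ = 35000 kg/h = 35000/3600 = 9.722 kg/s.
A = πD²/4 = π(0.0547)²/4 = 0.00235 m²; mean velocity V = ṁ/(ρA) = 9.722/(1080 · 0.00235) = 3.831 m/s.
Reynolds number Re = ρVD/μ = 1080 · 3.831 · 0.0547 / 0.00192 = 1.179e+05.
Re > 4000 → turbulent. Relative roughness ε/D = 8e-05/0.0547 = 0.00146. Swamee-Jain: f = 0.25/(log₁₀[0.00146/3.7 + 5.74/1.179e+05^0.9])² = 0.25/(log₁₀[0.000395 + 0.000157])² = 0.25/(-3.258)² = 0.02355.
Darcy-Weisbach: ΔP = f(L/D)(ρV²/2) = 0.02355·(9.78/0.0547)·(1080·3.831²/2) = 0.02355·178.8·7924 = 3.336e+04 Pa.
Head loss h_f = ΔP/(ρg) = 3.336e+04/(1080·9.81) = 3.15 m.

h_f ≈ 3.15 m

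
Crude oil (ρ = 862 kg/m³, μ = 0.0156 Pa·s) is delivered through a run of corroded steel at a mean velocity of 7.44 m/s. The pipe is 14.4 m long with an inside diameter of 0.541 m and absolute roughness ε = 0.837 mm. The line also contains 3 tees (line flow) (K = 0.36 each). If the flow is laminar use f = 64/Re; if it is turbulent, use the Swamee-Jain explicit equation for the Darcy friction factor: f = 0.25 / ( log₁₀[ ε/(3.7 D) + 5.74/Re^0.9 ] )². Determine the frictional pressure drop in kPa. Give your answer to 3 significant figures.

ΔP ≈ 40.4 kPa

Reynolds number Re = ρVD/μ = 862 · 7.44 · 0.541 / 0.0156 = 2.224e+05.
Re > 4000 → turbulent. Relative roughness ε/D = 0.000837/0.541 = 0.00155. Swamee-Jain: f = 0.25/(log₁₀[0.00155/3.7 + 5.74/2.224e+05^0.9])² = 0.25/(log₁₀[0.000418 + 8.84e-05])² = 0.25/(-3.295)² = 0.02302.
Total minor-loss coefficient ΣK = 3·0.36 = 1.08.
ΔP = [f·L/D + ΣK]·(ρV²/2) = [0.02302·14.4/0.541 + 1.08]·(862·7.44²/2) = [0.6128 + 1.08]·2.386e+04 = 4.038e+04 Pa.
ΔP = 4.038e+04 Pa = 40.4 kPa.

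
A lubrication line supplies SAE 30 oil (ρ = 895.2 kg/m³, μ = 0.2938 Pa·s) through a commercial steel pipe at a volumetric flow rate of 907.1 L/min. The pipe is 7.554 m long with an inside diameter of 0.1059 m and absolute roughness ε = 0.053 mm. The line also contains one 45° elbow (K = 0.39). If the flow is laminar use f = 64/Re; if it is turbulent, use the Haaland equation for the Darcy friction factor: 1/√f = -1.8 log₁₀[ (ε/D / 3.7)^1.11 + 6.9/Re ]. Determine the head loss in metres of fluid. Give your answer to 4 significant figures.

h_f ≈ 1.296 m

Q = 907.1 L/min = 907.1/60000 = 0.01512 m³/s.
Cross-sectional area A = πD²/4 = π(0.1059)²/4 = 0.008808 m²; mean velocity V = Q/A = 0.01512/0.008808 = 1.716 m/s.
Reynolds number Re = ρVD/μ = 895.2 · 1.716 · 0.1059 / 0.294 = 553.8.
Re < 2300 → laminar flow, so f = 64/Re = 64/553.8 = 0.1156 (the turbulent correlation is not needed).
Total minor-loss coefficient ΣK = 1·0.39 = 0.39.
ΔP = [f·L/D + ΣK]·(ρV²/2) = [0.1156·7.554/0.1059 + 0.39]·(895.2·1.716²/2) = [8.243 + 0.39]·1319 = 1.138e+04 Pa.
Head loss h_f = ΔP/(ρg) = 1.138e+04/(895.2·9.81) = 1.296 m.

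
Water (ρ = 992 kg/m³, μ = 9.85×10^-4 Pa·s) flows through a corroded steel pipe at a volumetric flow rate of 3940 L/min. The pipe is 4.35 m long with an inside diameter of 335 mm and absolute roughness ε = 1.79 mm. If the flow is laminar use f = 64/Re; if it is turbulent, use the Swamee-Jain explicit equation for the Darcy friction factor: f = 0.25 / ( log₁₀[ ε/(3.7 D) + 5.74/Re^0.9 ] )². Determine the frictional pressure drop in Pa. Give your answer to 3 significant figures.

ΔP ≈ 113 Pa

Q = 3940 L/min = 3940/60000 = 0.06567 m³/s.
Cross-sectional area A = πD²/4 = π(0.335)²/4 = 0.08814 m²; mean velocity V = Q/A = 0.06567/0.08814 = 0.745 m/s.
Reynolds number Re = ρVD/μ = 992 · 0.745 · 0.335 / 0.000985 = 2.514e+05.
Re > 4000 → turbulent. Relative roughness ε/D = 0.00179/0.335 = 0.00534. Swamee-Jain: f = 0.25/(log₁₀[0.00534/3.7 + 5.74/2.514e+05^0.9])² = 0.25/(log₁₀[0.00144 + 7.92e-05])² = 0.25/(-2.817)² = 0.0315.
Darcy-Weisbach: ΔP = f(L/D)(ρV²/2) = 0.0315·(4.35/0.335)·(992·0.745²/2) = 0.0315·12.99·275.3 = 112.6 Pa.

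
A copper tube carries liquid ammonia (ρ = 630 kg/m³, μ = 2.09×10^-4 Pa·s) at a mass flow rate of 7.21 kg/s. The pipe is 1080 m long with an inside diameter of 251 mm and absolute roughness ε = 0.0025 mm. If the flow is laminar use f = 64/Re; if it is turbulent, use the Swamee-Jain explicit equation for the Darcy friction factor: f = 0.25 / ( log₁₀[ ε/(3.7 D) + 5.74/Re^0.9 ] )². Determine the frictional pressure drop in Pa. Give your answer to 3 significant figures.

ΔP ≈ 1160 Pa

A = πD²/4 = π(0.251)²/4 = 0.04948 m²; mean velocity V = ṁ/(ρA) = 7.21/(630 · 0.04948) = 0.2313 m/s.
Reynolds number Re = ρVD/μ = 630 · 0.2313 · 0.251 / 0.000209 = 1.75e+05.
Re > 4000 → turbulent. Relative roughness ε/D = 2.5e-06/0.251 = 9.96e-06. Swamee-Jain: f = 0.25/(log₁₀[9.96e-06/3.7 + 5.74/1.75e+05^0.9])² = 0.25/(log₁₀[2.69e-06 + 0.00011])² = 0.25/(-3.949)² = 0.01603.
Darcy-Weisbach: ΔP = f(L/D)(ρV²/2) = 0.01603·(1080/0.251)·(630·0.2313²/2) = 0.01603·4303·16.85 = 1162 Pa.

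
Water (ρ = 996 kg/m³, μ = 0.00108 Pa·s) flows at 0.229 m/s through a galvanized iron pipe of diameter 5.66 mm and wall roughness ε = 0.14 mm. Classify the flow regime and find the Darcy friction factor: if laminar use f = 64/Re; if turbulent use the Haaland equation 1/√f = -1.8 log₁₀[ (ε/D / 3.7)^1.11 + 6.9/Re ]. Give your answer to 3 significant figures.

f ≈ 0.0535

Re = ρVD/μ = 996·0.229·0.00566/0.00108 = 1195.
Re < 2300 → laminar, so f = 64/Re = 0.05354 (roughness is irrelevant in laminar flow).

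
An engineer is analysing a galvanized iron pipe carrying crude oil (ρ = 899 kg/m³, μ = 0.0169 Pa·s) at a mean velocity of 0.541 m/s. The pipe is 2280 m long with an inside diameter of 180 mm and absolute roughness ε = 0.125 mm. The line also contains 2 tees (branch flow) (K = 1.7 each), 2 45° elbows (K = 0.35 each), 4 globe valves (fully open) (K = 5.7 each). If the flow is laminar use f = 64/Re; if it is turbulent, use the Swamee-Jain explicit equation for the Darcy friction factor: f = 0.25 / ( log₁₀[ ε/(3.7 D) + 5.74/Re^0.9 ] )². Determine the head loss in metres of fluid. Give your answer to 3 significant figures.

Reynolds number Re = ρVD/μ = 899 · 0.541 · 0.18 / 0.0169 = 5180.
Re > 4000 → turbulent. Relative roughness ε/D = 0.000125/0.18 = 0.000694. Swamee-Jain: f = 0.25/(log₁₀[0.000694/3.7 + 5.74/5180^0.9])² = 0.25/(log₁₀[0.000188 + 0.00261])² = 0.25/(-2.554)² = 0.03833.
Total minor-loss coefficient ΣK = 2·1.7 + 2·0.35 + 4·5.7 = 26.9.
ΔP = [f·L/D + ΣK]·(ρV²/2) = [0.03833·2280/0.18 + 26.9]·(899·0.541²/2) = [485.5 + 26.9]·131.6 = 6.742e+04 Pa.
Head loss h_f = ΔP/(ρg) = 6.742e+04/(899·9.81) = 7.64 m.

h_f ≈ 7.64 m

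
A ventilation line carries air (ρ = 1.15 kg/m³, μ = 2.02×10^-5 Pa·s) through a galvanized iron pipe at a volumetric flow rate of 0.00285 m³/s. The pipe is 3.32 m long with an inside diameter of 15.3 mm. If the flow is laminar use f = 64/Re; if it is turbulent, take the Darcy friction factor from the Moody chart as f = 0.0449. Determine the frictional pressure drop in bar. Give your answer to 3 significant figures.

Cross-sectional area A = πD²/4 = π(0.0153)²/4 = 0.0001839 m²; mean velocity V = Q/A = 0.00285/0.0001839 = 15.5 m/s.
Reynolds number Re = ρVD/μ = 1.15 · 15.5 · 0.0153 / 2.02e-05 = 1.35e+04.
Re > 4000 → turbulent; use the Moody-chart value f = 0.0449.
Darcy-Weisbach: ΔP = f(L/D)(ρV²/2) = 0.0449·(3.32/0.0153)·(1.15·15.5²/2) = 0.0449·217·138.2 = 1346 Pa.
ΔP = 1346 Pa = 0.0135 bar.

ΔP ≈ 0.0135 bar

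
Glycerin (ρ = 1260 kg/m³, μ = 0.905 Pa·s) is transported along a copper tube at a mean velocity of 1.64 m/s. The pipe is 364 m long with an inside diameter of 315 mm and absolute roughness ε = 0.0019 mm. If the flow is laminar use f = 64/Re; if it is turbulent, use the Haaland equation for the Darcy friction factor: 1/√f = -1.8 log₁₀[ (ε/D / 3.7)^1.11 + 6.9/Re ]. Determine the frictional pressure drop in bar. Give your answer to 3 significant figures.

Reynolds number Re = ρVD/μ = 1260 · 1.64 · 0.315 / 0.905 = 719.2.
Re < 2300 → laminar flow, so f = 64/Re = 64/719.2 = 0.08898 (the turbulent correlation is not needed).
Darcy-Weisbach: ΔP = f(L/D)(ρV²/2) = 0.08898·(364/0.315)·(1260·1.64²/2) = 0.08898·1156·1694 = 1.742e+05 Pa.
ΔP = 1.742e+05 Pa = 1.74 bar.

ΔP ≈ 1.74 bar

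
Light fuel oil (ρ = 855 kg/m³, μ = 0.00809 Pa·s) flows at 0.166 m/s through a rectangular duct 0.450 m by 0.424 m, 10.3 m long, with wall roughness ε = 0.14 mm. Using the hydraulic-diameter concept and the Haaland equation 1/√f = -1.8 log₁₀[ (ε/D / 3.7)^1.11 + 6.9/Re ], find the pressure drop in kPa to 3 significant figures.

ΔP ≈ 0.00934 kPa

Hydraulic diameter D_h = 4A/P = 4·(0.45·0.424)/(2·(0.45+0.424)) = 0.7632/1.748 = 0.4366 m.
Re = ρVD_h/μ = 855·0.166·0.4366/0.00809 = 7660.
ε/D_h = 0.00014/0.4366 = 0.000321; Haaland gives 1/√f = -1.8 log₁₀[3.1e-05+0.000901] = 5.455, so f = 0.0336.
ΔP = f(L/D_h)(ρV²/2) = 0.0336·10.3/0.4366·11.78 = 9.338 Pa.
ΔP = 0.00934 kPa.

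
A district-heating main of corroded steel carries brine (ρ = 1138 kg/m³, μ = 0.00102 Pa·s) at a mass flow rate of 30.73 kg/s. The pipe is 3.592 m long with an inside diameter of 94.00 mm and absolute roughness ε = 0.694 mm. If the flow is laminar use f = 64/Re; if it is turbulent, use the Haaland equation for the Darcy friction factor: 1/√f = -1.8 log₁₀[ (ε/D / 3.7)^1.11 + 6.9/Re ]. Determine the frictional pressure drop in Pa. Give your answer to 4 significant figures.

A = πD²/4 = π(0.094)²/4 = 0.00694 m²; mean velocity V = ṁ/(ρA) = 30.73/(1138 · 0.00694) = 3.891 m/s.
Reynolds number Re = ρVD/μ = 1138 · 3.891 · 0.094 / 0.00102 = 4.081e+05.
Re > 4000 → turbulent. Relative roughness ε/D = 0.000694/0.094 = 0.00738. Haaland: 1/√f = -1.8 log₁₀[(0.00738/3.7)^1.11 + 6.9/4.081e+05] = -1.8 log₁₀[0.00101 + 1.69e-05] = 5.382, so f = 0.03453.
Darcy-Weisbach: ΔP = f(L/D)(ρV²/2) = 0.03453·(3.592/0.094)·(1138·3.891²/2) = 0.03453·38.21·8615 = 1.137e+04 Pa.

ΔP ≈ 11370 Pa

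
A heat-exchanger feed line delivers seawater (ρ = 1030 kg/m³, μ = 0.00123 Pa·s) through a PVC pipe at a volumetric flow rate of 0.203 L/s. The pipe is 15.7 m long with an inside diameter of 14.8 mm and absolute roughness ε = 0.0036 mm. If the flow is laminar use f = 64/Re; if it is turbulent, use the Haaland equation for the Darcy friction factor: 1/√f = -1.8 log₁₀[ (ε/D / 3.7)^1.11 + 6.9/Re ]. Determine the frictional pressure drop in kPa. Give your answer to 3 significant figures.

ΔP ≈ 21.5 kPa

Q = 0.203 L/s = 0.203/1000 = 0.000203 m³/s.
Cross-sectional area A = πD²/4 = π(0.0148)²/4 = 0.000172 m²; mean velocity V = Q/A = 0.000203/0.000172 = 1.18 m/s.
Reynolds number Re = ρVD/μ = 1030 · 1.18 · 0.0148 / 0.00123 = 1.462e+04.
Re > 4000 → turbulent. Relative roughness ε/D = 3.6e-06/0.0148 = 0.000243. Haaland: 1/√f = -1.8 log₁₀[(0.000243/3.7)^1.11 + 6.9/1.462e+04] = -1.8 log₁₀[2.28e-05 + 0.000472] = 5.95, so f = 0.02824.
Darcy-Weisbach: ΔP = f(L/D)(ρV²/2) = 0.02824·(15.7/0.0148)·(1030·1.18²/2) = 0.02824·1061·717.1 = 2.148e+04 Pa.
ΔP = 2.148e+04 Pa = 21.5 kPa.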